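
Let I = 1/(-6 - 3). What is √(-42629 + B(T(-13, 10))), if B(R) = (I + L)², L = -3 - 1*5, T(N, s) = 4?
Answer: 2*I*√861905/9 ≈ 206.31*I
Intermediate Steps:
L = -8 (L = -3 - 5 = -8)
I = -⅑ (I = 1/(-9) = -⅑ ≈ -0.11111)
B(R) = 5329/81 (B(R) = (-⅑ - 8)² = (-73/9)² = 5329/81)
√(-42629 + B(T(-13, 10))) = √(-42629 + 5329/81) = √(-3447620/81) = 2*I*√861905/9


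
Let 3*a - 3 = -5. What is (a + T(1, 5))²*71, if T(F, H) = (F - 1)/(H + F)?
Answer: 284/9 ≈ 31.556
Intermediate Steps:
a = -⅔ (a = 1 + (⅓)*(-5) = 1 - 5/3 = -⅔ ≈ -0.66667)
T(F, H) = (-1 + F)/(F + H)
(a + T(1, 5))²*71 = (-⅔ + (-1 + 1)/(1 + 5))²*71 = (-⅔ + 0/6)²*71 = (-⅔ + (⅙)*0)²*71 = (-⅔ + 0)²*71 = (-⅔)²*71 = (4/9)*71 = 284/9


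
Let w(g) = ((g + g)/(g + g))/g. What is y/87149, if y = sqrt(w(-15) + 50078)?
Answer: sqrt(11267535)/1307235 ≈ 0.0025678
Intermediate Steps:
w(g) = 1/g (w(g) = ((2*g)/((2*g)))/g = ((2*g)*(1/(2*g)))/g = 1/g)
y = sqrt(11267535)/15 (y = sqrt(1/(-15) + 50078) = sqrt(-1/15 + 50078) = sqrt(751169/15) = sqrt(11267535)/15 ≈ 223.78)
y/87149 = (sqrt(11267535)/15)/87149 = (sqrt(11267535)/15)*(1/87149) = sqrt(11267535)/1307235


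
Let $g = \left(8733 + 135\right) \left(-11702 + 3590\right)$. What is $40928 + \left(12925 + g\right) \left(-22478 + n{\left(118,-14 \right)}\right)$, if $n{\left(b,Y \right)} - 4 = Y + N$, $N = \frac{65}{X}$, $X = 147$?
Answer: $\frac{237758048970677}{147} \approx 1.6174 \cdot 10^{12}$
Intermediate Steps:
$N = \frac{65}{147} \approx 0.44218$
$n{\left(b,Y \right)} = \frac{653}{147} + Y$ ($n{\left(b,Y \right)} = 4 + \left(Y + \frac{65}{147}\right) = 4 + \left(\frac{65}{147} + Y\right) = \frac{653}{147} + Y$)
$g = -71937216$ ($g = 8868 \left(-8112\right) = -71937216$)
$40928 + \left(12925 + g\right) \left(-22478 + n{\left(118,-14 \right)}\right) = 40928 + \left(12925 - 71937216\right) \left(-22478 + \left(\frac{653}{147} - 14\right)\right) = 40928 - 71924291 \left(-22478 - \frac{1405}{147}\right) = 40928 - - \frac{237758042954261}{147} = 40928 + \frac{237758042954261}{147} = \frac{237758048970677}{147}$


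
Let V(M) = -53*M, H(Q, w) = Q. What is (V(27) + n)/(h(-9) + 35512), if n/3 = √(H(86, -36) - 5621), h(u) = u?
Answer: -1431/35503 + 9*I*√615/35503 ≈ -0.040306 + 0.0062866*I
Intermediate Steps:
n = 9*I*√615 (n = 3*√(86 - 5621) = 3*√(-5535) = 3*(3*I*√615) = 9*I*√615 ≈ 223.19*I)
(V(27) + n)/(h(-9) + 35512) = (-53*27 + 9*I*√615)/(-9 + 35512) = (-1431 + 9*I*√615)/35503 = (-1431 + 9*I*√615)*(1/35503) = -1431/35503 + 9*I*√615/35503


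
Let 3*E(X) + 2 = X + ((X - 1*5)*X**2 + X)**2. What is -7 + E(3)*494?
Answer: 111623/3 ≈ 37208.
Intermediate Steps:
E(X) = -2/3 + X/3 + (X + X**2*(-5 + X))**2/3 (E(X) = -2/3 + (X + ((X - 1*5)*X**2 + X)**2)/3 = -2/3 + (X + ((X - 5)*X**2 + X)**2)/3 = -2/3 + (X + ((-5 + X)*X**2 + X)**2)/3 = -2/3 + (X + (X**2*(-5 + X) + X)**2)/3 = -2/3 + (X + (X + X**2*(-5 + X))**2)/3 = -2/3 + (X/3 + (X + X**2*(-5 + X))**2/3) = -2/3 + X/3 + (X + X**2*(-5 + X))**2/3)
-7 + E(3)*494 = -7 + (-2/3 + (1/3)*3 + (1/3)*3**2*(1 + 3**2 - 5*3)**2)*494 = -7 + (-2/3 + 1 + (1/3)*9*(1 + 9 - 15)**2)*494 = -7 + (-2/3 + 1 + (1/3)*9*(-5)**2)*494 = -7 + (-2/3 + 1 + (1/3)*9*25)*494 = -7 + (-2/3 + 1 + 75)*494 = -7 + (226/3)*494 = -7 + 111644/3 = 111623/3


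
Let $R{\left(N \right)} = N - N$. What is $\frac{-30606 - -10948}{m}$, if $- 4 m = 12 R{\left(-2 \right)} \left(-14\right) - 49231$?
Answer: $- \frac{78632}{49231} \approx -1.5972$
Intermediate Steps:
$R{\left(N \right)} = 0$
$m = \frac{49231}{4}$ ($m = - \frac{12 \cdot 0 \left(-14\right) - 49231}{4} = - \frac{0 \left(-14\right) - 49231}{4} = - \frac{0 - 49231}{4} = \left(- \frac{1}{4}\right) \left(-49231\right) = \frac{49231}{4} \approx 12308.0$)
$\frac{-30606 - -10948}{m} = \frac{-30606 - -10948}{\frac{49231}{4}} = \left(-30606 + 10948\right) \frac{4}{49231} = \left(-19658\right) \frac{4}{49231} = - \frac{78632}{49231}$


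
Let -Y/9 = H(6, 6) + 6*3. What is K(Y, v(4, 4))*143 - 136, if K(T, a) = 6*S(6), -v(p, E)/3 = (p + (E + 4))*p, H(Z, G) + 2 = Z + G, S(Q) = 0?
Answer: -136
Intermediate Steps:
H(Z, G) = -2 + G + Z (H(Z, G) = -2 + (Z + G) = -2 + (G + Z) = -2 + G + Z)
Y = -252 (Y = -9*((-2 + 6 + 6) + 6*3) = -9*(10 + 18) = -9*28 = -252)
v(p, E) = -3*p*(4 + E + p) (v(p, E) = -3*(p + (E + 4))*p = -3*(p + (4 + E))*p = -3*(4 + E + p)*p = -3*p*(4 + E + p))
K(T, a) = 0 (K(T, a) = 6*0 = 0)
K(Y, v(4, 4))*143 - 136 = 0*143 - 136 = 0 - 136 = -136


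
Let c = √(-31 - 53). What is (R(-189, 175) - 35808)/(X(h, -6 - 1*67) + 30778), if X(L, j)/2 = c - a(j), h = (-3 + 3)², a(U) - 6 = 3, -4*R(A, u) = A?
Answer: -550000335/473088968 + 143043*I*√21/946177936 ≈ -1.1626 + 0.00069279*I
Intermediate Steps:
R(A, u) = -A/4
a(U) = 9 (a(U) = 6 + 3 = 9)
c = 2*I*√21 (c = √(-84) = 2*I*√21 ≈ 9.1651*I)
h = 0 (h = 0² = 0)
X(L, j) = -18 + 4*I*√21 (X(L, j) = 2*(2*I*√21 - 1*9) = 2*(2*I*√21 - 9) = 2*(-9 + 2*I*√21) = -18 + 4*I*√21)
(R(-189, 175) - 35808)/(X(h, -6 - 1*67) + 30778) = (-¼*(-189) - 35808)/((-18 + 4*I*√21) + 30778) = (189/4 - 35808)/(30760 + 4*I*√21) = -143043/(4*(30760 + 4*I*√21))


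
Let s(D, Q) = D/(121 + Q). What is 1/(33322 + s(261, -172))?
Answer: 17/566387 ≈ 3.0015e-5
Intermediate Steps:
s(D, Q) = D/(121 + Q)
1/(33322 + s(261, -172)) = 1/(33322 + 261/(121 - 172)) = 1/(33322 + 261/(-51)) = 1/(33322 + 261*(-1/51)) = 1/(33322 - 87/17) = 1/(566387/17) = 17/566387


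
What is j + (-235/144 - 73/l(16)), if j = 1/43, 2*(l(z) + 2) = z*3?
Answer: -335579/68112 ≈ -4.9269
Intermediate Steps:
l(z) = -2 + 3*z/2 (l(z) = -2 + (z*3)/2 = -2 + (3*z)/2 = -2 + 3*z/2)
j = 1/43 ≈ 0.023256
j + (-235/144 - 73/l(16)) = 1/43 + (-235/144 - 73/(-2 + (3/2)*16)) = 1/43 + (-235*1/144 - 73/(-2 + 24)) = 1/43 + (-235/144 - 73/22) = 1/43 - 7841/1584 = -335579/68112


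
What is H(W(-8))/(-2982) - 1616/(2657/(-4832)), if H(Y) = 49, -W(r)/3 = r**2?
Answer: 3326407513/1131882 ≈ 2938.8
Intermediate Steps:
W(r) = -3*r**2
H(W(-8))/(-2982) - 1616/(2657/(-4832)) = 49/(-2982) - 1616/(2657/(-4832)) = 49*(-1/2982) - 1616/(2657*(-1/4832)) = -7/426 - 1616/(-2657/4832) = -7/426 - 1616*(-4832/2657) = -7/426 + 7808512/2657 = 3326407513/1131882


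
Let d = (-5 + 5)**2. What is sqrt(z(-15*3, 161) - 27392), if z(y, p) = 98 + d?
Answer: I*sqrt(27294) ≈ 165.21*I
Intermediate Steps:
d = 0 (d = 0**2 = 0)
z(y, p) = 98 (z(y, p) = 98 + 0 = 98)
sqrt(z(-15*3, 161) - 27392) = sqrt(98 - 27392) = sqrt(-27294) = I*sqrt(27294)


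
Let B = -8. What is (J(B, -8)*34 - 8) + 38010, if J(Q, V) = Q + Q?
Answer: 37458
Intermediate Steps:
J(Q, V) = 2*Q
(J(B, -8)*34 - 8) + 38010 = ((2*(-8))*34 - 8) + 38010 = (-16*34 - 8) + 38010 = (-544 - 8) + 38010 = -552 + 38010 = 37458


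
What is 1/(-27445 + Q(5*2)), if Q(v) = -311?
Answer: -1/27756 ≈ -3.6028e-5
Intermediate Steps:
1/(-27445 + Q(5*2)) = 1/(-27445 - 311) = 1/(-27756) = -1/27756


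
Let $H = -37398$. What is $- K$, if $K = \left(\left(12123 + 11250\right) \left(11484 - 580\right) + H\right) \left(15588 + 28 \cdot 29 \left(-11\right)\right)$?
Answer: $-1696093860864$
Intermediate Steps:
$K = 1696093860864$ ($K = \left(\left(12123 + 11250\right) \left(11484 - 580\right) - 37398\right) \left(15588 + 28 \cdot 29 \left(-11\right)\right) = \left(23373 \cdot 10904 - 37398\right) \left(15588 + 812 \left(-11\right)\right) = \left(254859192 - 37398\right) \left(15588 - 8932\right) = 254821794 \cdot 6656 = 1696093860864$)
$- K = \left(-1\right) 1696093860864 = -1696093860864$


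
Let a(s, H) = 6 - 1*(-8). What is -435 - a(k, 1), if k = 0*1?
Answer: -449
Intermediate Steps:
k = 0
a(s, H) = 14 (a(s, H) = 6 + 8 = 14)
-435 - a(k, 1) = -435 - 1*14 = -435 - 14 = -449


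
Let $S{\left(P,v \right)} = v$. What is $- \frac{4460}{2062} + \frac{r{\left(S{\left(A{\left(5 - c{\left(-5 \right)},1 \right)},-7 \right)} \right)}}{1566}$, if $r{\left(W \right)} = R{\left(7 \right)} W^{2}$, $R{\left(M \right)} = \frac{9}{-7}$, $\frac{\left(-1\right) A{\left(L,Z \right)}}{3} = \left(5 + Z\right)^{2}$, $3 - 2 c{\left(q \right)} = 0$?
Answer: $- \frac{395237}{179394} \approx -2.2032$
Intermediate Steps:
$c{\left(q \right)} = \frac{3}{2}$ ($c{\left(q \right)} = \frac{3}{2} - 0 = \frac{3}{2} + 0 = \frac{3}{2}$)
$A{\left(L,Z \right)} = - 3 \left(5 + Z\right)^{2}$
$R{\left(M \right)} = - \frac{9}{7}$ ($R{\left(M \right)} = 9 \left(- \frac{1}{7}\right) = - \frac{9}{7}$)
$r{\left(W \right)} = - \frac{9 W^{2}}{7}$
$- \frac{4460}{2062} + \frac{r{\left(S{\left(A{\left(5 - c{\left(-5 \right)},1 \right)},-7 \right)} \right)}}{1566} = - \frac{4460}{2062} + \frac{\left(- \frac{9}{7}\right) \left(-7\right)^{2}}{1566} = \left(-4460\right) \frac{1}{2062} + \left(- \frac{9}{7}\right) 49 \cdot \frac{1}{1566} = - \frac{2230}{1031} - \frac{7}{174} = - \frac{395237}{179394}$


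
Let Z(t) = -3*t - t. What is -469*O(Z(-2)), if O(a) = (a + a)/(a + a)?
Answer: -469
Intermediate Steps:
Z(t) = -4*t
O(a) = 1 (O(a) = (2*a)/((2*a)) = (2*a)*(1/(2*a)) = 1)
-469*O(Z(-2)) = -469*1 = -469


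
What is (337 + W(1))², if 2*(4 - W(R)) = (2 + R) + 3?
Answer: 114244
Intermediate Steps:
W(R) = 3/2 - R/2 (W(R) = 4 - ((2 + R) + 3)/2 = 4 - (5 + R)/2 = 4 + (-5/2 - R/2) = 3/2 - R/2)
(337 + W(1))² = (337 + (3/2 - ½*1))² = (337 + (3/2 - ½))² = (337 + 1)² = 338² = 114244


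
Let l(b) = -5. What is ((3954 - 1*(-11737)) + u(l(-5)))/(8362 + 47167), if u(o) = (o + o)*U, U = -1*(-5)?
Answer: 15641/55529 ≈ 0.28167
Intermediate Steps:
U = 5
u(o) = 10*o (u(o) = (o + o)*5 = (2*o)*5 = 10*o)
((3954 - 1*(-11737)) + u(l(-5)))/(8362 + 47167) = ((3954 - 1*(-11737)) + 10*(-5))/(8362 + 47167) = ((3954 + 11737) - 50)/55529 = (15691 - 50)*(1/55529) = 15641*(1/55529) = 15641/55529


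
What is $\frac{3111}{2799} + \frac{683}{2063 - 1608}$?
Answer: $\frac{1109074}{424515} \approx 2.6126$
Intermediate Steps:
$\frac{3111}{2799} + \frac{683}{2063 - 1608} = 3111 \cdot \frac{1}{2799} + \frac{683}{2063 - 1608} = \frac{1037}{933} + \frac{683}{455} = \frac{1109074}{424515}$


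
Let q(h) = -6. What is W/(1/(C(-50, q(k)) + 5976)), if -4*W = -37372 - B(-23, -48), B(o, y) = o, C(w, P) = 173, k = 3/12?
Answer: 229659001/4 ≈ 5.7415e+7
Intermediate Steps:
k = 1/4 (k = 3*(1/12) = 1/4 ≈ 0.25000)
W = 37349/4 (W = -(-37372 - 1*(-23))/4 = -(-37372 + 23)/4 = -1/4*(-37349) = 37349/4 ≈ 9337.3)
W/(1/(C(-50, q(k)) + 5976)) = 37349/(4*(1/(173 + 5976))) = 37349/(4*(1/6149)) = (37349/4)*6149 = 229659001/4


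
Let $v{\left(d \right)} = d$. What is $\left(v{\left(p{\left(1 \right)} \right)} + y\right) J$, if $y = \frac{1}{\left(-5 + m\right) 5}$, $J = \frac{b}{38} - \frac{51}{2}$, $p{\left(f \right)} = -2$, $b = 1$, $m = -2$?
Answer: $\frac{34364}{665} \approx 51.675$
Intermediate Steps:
$J = - \frac{484}{19}$ ($J = 1 \cdot \frac{1}{38} - \frac{51}{2} = \frac{1}{38} - \frac{51}{2} = - \frac{484}{19} \approx -25.474$)
$y = - \frac{1}{35}$ ($y = \frac{1}{\left(-5 - 2\right) 5} = \frac{1}{\left(-7\right) 5} = \frac{1}{-35} = - \frac{1}{35} \approx -0.028571$)
$\left(v{\left(p{\left(1 \right)} \right)} + y\right) J = \left(-2 - \frac{1}{35}\right) \left(- \frac{484}{19}\right) = \left(- \frac{71}{35}\right) \left(- \frac{484}{19}\right) = \frac{34364}{665}$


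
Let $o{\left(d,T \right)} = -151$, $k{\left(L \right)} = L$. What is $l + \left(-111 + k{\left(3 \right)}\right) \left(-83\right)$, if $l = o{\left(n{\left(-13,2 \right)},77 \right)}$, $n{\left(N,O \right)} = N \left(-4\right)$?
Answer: $8813$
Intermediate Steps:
$n{\left(N,O \right)} = - 4 N$
$l = -151$
$l + \left(-111 + k{\left(3 \right)}\right) \left(-83\right) = -151 + \left(-111 + 3\right) \left(-83\right) = -151 - -8964 = -151 + 8964 = 8813$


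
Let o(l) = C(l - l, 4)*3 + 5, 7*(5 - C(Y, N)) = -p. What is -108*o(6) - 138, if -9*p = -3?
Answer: -16194/7 ≈ -2313.4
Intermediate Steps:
p = ⅓ (p = -⅑*(-3) = ⅓ ≈ 0.33333)
C(Y, N) = 106/21 (C(Y, N) = 5 - (-1)/(7*3) = 5 - ⅐*(-⅓) = 5 + 1/21 = 106/21)
o(l) = 141/7 (o(l) = (106/21)*3 + 5 = 106/7 + 5 = 141/7)
-108*o(6) - 138 = -108*141/7 - 138 = -15228/7 - 138 = -16194/7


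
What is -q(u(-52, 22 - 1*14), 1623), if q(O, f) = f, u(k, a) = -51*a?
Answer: -1623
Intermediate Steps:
-q(u(-52, 22 - 1*14), 1623) = -1*1623 = -1623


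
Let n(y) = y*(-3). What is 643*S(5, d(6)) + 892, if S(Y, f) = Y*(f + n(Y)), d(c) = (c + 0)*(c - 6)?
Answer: -47333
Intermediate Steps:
n(y) = -3*y
d(c) = c*(-6 + c)
S(Y, f) = Y*(f - 3*Y)
643*S(5, d(6)) + 892 = 643*(5*(6*(-6 + 6) - 3*5)) + 892 = 643*(5*(6*0 - 15)) + 892 = 643*(5*(0 - 15)) + 892 = 643*(5*(-15)) + 892 = 643*(-75) + 892 = -48225 + 892 = -47333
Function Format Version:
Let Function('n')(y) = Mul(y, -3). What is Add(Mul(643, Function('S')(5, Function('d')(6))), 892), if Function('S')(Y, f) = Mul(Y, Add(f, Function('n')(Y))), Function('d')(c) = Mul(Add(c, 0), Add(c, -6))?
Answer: -47333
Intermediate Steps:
Function('n')(y) = Mul(-3, y)
Function('d')(c) = Mul(c, Add(-6, c))
Function('S')(Y, f) = Mul(Y, Add(f, Mul(-3, Y)))
Add(Mul(643, Function('S')(5, Function('d')(6))), 892) = Add(Mul(643, Mul(5, Add(Mul(6, Add(-6, 6)), Mul(-3, 5)))), 892) = Add(Mul(643, Mul(5, Add(Mul(6, 0), -15))), 892) = Add(Mul(643, Mul(5, Add(0, -15))), 892) = Add(Mul(643, Mul(5, -15)), 892) = Add(Mul(643, -75), 892) = Add(-48225, 892) = -47333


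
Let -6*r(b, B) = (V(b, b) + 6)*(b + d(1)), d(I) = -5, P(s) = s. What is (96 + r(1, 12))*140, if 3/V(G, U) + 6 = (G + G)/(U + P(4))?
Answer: 13950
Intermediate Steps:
V(G, U) = 3/(-6 + 2*G/(4 + U)) (V(G, U) = 3/(-6 + (G + G)/(U + 4)) = 3/(-6 + (2*G)/(4 + U)) = 3/(-6 + 2*G/(4 + U)))
r(b, B) = -(-5 + b)*(6 + 3*(4 + b)/(2*(-12 - 2*b)))/6 (r(b, B) = -(3*(4 + b)/(2*(-12 + b - 3*b)) + 6)*(b - 5)/6 = -(3*(4 + b)/(2*(-12 - 2*b)) + 6)*(-5 + b)/6 = -(6 + 3*(4 + b)/(2*(-12 - 2*b)))*(-5 + b)/6 = -(-5 + b)*(6 + 3*(4 + b)/(2*(-12 - 2*b)))/6)
(96 + r(1, 12))*140 = (96 + (220 - 9*1 - 7*1²)/(8*(6 + 1)))*140 = (96 + (⅛)*(220 - 9 - 7*1)/7)*140 = (96 + (⅛)*(⅐)*(220 - 9 - 7))*140 = (96 + (⅛)*(⅐)*204)*140 = (96 + 51/14)*140 = (1395/14)*140 = 13950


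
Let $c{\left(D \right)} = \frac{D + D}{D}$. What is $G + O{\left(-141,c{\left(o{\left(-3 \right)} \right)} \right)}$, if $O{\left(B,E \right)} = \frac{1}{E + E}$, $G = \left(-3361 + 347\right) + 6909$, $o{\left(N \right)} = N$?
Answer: $\frac{15581}{4} \approx 3895.3$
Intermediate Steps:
$G = 3895$ ($G = -3014 + 6909 = 3895$)
$c{\left(D \right)} = 2$ ($c{\left(D \right)} = \frac{2 D}{D} = 2$)
$O{\left(B,E \right)} = \frac{1}{2 E}$
$G + O{\left(-141,c{\left(o{\left(-3 \right)} \right)} \right)} = 3895 + \frac{1}{2 \cdot 2} = 3895 + \frac{1}{2} \cdot \frac{1}{2} = 3895 + \frac{1}{4} = \frac{15581}{4}$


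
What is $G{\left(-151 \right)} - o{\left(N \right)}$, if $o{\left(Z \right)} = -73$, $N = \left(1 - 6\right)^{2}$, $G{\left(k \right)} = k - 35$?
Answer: $-113$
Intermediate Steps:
$G{\left(k \right)} = -35 + k$
$N = 25$ ($N = \left(-5\right)^{2} = 25$)
$G{\left(-151 \right)} - o{\left(N \right)} = \left(-35 - 151\right) - -73 = -186 + 73 = -113$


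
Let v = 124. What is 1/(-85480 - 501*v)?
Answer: -1/147604 ≈ -6.7749e-6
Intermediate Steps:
1/(-85480 - 501*v) = 1/(-85480 - 501*124) = 1/(-85480 - 62124) = 1/(-147604) = -1/147604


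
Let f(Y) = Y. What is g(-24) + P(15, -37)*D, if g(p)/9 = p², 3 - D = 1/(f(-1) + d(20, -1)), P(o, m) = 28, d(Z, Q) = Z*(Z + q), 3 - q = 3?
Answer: 300272/57 ≈ 5267.9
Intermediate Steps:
q = 0 (q = 3 - 1*3 = 3 - 3 = 0)
d(Z, Q) = Z² (d(Z, Q) = Z*(Z + 0) = Z*Z = Z²)
D = 1196/399 (D = 3 - 1/(-1 + 20²) = 3 - 1/(-1 + 400) = 3 - 1/399 = 1196/399 ≈ 2.9975)
g(p) = 9*p²
g(-24) + P(15, -37)*D = 9*(-24)² + 28*(1196/399) = 9*576 + 4784/57 = 5184 + 4784/57 = 300272/57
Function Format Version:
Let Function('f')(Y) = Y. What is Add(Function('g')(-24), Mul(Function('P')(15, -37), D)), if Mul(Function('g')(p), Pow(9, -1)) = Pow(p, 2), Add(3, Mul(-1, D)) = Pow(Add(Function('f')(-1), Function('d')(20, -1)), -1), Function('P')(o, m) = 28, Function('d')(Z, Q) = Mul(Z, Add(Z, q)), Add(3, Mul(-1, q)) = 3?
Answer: Rational(300272, 57) ≈ 5267.9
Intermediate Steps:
q = 0 (q = Add(3, Mul(-1, 3)) = Add(3, -3) = 0)
Function('d')(Z, Q) = Pow(Z, 2) (Function('d')(Z, Q) = Mul(Z, Add(Z, 0)) = Mul(Z, Z) = Pow(Z, 2))
D = Rational(1196, 399) (D = Add(3, Mul(-1, Pow(Add(-1, Pow(20, 2)), -1))) = Add(3, Mul(-1, Pow(Add(-1, 400), -1))) = Add(3, Mul(-1, Pow(399, -1))) = Add(3, Mul(-1, Rational(1, 399))) = Add(3, Rational(-1, 399)) = Rational(1196, 399) ≈ 2.9975)
Function('g')(p) = Mul(9, Pow(p, 2))
Add(Function('g')(-24), Mul(Function('P')(15, -37), D)) = Add(Mul(9, Pow(-24, 2)), Mul(28, Rational(1196, 399))) = Add(Mul(9, 576), Rational(4784, 57)) = Add(5184, Rational(4784, 57)) = Rational(300272, 57)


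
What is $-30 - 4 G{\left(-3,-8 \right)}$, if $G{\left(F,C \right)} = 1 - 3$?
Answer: $-22$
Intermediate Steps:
$G{\left(F,C \right)} = -2$ ($G{\left(F,C \right)} = 1 - 3 = -2$)
$-30 - 4 G{\left(-3,-8 \right)} = -30 - -8 = -30 + 8 = -22$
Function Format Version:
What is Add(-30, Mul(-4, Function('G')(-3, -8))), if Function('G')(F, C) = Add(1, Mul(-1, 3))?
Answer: -22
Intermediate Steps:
Function('G')(F, C) = -2 (Function('G')(F, C) = Add(1, -3) = -2)
Add(-30, Mul(-4, Function('G')(-3, -8))) = Add(-30, Mul(-4, -2)) = Add(-30, 8) = -22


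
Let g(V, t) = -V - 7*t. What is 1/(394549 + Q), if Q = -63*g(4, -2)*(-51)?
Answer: 1/426679 ≈ 2.3437e-6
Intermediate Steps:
Q = 32130 (Q = -63*(-1*4 - 7*(-2))*(-51) = -63*(-4 + 14)*(-51) = -63*10*(-51) = -630*(-51) = 32130)
1/(394549 + Q) = 1/(394549 + 32130) = 1/426679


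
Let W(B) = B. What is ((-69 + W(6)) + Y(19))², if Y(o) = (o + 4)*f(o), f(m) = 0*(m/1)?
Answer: 3969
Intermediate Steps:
f(m) = 0 (f(m) = 0*(m*1) = 0*m = 0)
Y(o) = 0 (Y(o) = (o + 4)*0 = (4 + o)*0 = 0)
((-69 + W(6)) + Y(19))² = ((-69 + 6) + 0)² = (-63 + 0)² = (-63)² = 3969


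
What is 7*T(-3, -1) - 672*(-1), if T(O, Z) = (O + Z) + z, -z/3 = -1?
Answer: 665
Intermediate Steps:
z = 3 (z = -3*(-1) = 3)
T(O, Z) = 3 + O + Z (T(O, Z) = (O + Z) + 3 = 3 + O + Z)
7*T(-3, -1) - 672*(-1) = 7*(3 - 3 - 1) - 672*(-1) = 7*(-1) - 24*(-28) = -7 + 672 = 665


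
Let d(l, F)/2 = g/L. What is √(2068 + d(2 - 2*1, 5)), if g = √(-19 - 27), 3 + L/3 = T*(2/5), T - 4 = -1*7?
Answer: √(911988 - 70*I*√46)/21 ≈ 45.475 - 0.011837*I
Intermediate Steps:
T = -3 (T = 4 - 1*7 = 4 - 7 = -3)
L = -63/5 (L = -9 + 3*(-6/5) = -9 - 18/5 = -63/5 ≈ -12.600)
g = I*√46 (g = √(-46) = I*√46 ≈ 6.7823*I)
d(l, F) = -10*I*√46/63 (d(l, F) = 2*((I*√46)/(-63/5)) = 2*((I*√46)*(-5/63)) = 2*(-5*I*√46/63) = -10*I*√46/63)
√(2068 + d(2 - 2*1, 5)) = √(2068 - 10*I*√46/63)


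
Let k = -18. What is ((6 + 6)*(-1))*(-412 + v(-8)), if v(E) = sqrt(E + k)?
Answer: 4944 - 12*I*sqrt(26) ≈ 4944.0 - 61.188*I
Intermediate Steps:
v(E) = sqrt(-18 + E) (v(E) = sqrt(E - 18) = sqrt(-18 + E))
((6 + 6)*(-1))*(-412 + v(-8)) = ((6 + 6)*(-1))*(-412 + sqrt(-18 - 8)) = (12*(-1))*(-412 + sqrt(-26)) = -12*(-412 + I*sqrt(26)) = 4944 - 12*I*sqrt(26)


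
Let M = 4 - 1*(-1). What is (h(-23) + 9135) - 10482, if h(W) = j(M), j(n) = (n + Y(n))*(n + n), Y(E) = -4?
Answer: -1337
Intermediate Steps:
M = 5 (M = 4 + 1 = 5)
j(n) = 2*n*(-4 + n) (j(n) = (n - 4)*(n + n) = (-4 + n)*(2*n) = 2*n*(-4 + n))
h(W) = 10 (h(W) = 2*5*(-4 + 5) = 2*5*1 = 10)
(h(-23) + 9135) - 10482 = (10 + 9135) - 10482 = 9145 - 10482 = -1337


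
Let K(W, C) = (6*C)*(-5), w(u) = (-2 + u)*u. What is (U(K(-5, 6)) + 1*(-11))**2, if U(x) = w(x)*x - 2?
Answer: 34772403556969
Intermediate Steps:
w(u) = u*(-2 + u)
K(W, C) = -30*C
U(x) = -2 + x**2*(-2 + x) (U(x) = (x*(-2 + x))*x - 2 = x**2*(-2 + x) - 2 = -2 + x**2*(-2 + x))
(U(K(-5, 6)) + 1*(-11))**2 = ((-2 + (-30*6)**2*(-2 - 30*6)) + 1*(-11))**2 = ((-2 + (-180)**2*(-2 - 180)) - 11)**2 = ((-2 + 32400*(-182)) - 11)**2 = ((-2 - 5896800) - 11)**2 = (-5896802 - 11)**2 = (-5896813)**2 = 34772403556969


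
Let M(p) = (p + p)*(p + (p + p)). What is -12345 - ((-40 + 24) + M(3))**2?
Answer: -13789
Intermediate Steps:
M(p) = 6*p**2 (M(p) = (2*p)*(p + 2*p) = (2*p)*(3*p) = 6*p**2)
-12345 - ((-40 + 24) + M(3))**2 = -12345 - ((-40 + 24) + 6*3**2)**2 = -12345 - (-16 + 6*9)**2 = -12345 - (-16 + 54)**2 = -12345 - 1*38**2 = -12345 - 1*1444 = -12345 - 1444 = -13789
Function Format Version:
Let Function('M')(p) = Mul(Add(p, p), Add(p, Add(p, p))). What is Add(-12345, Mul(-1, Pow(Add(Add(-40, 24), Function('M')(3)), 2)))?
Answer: -13789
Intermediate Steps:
Function('M')(p) = Mul(6, Pow(p, 2)) (Function('M')(p) = Mul(Mul(2, p), Add(p, Mul(2, p))) = Mul(Mul(2, p), Mul(3, p)) = Mul(6, Pow(p, 2)))
Add(-12345, Mul(-1, Pow(Add(Add(-40, 24), Function('M')(3)), 2))) = Add(-12345, Mul(-1, Pow(Add(Add(-40, 24), Mul(6, Pow(3, 2))), 2))) = Add(-12345, Mul(-1, Pow(Add(-16, Mul(6, 9)), 2))) = Add(-12345, Mul(-1, Pow(Add(-16, 54), 2))) = Add(-12345, Mul(-1, Pow(38, 2))) = Add(-12345, Mul(-1, 1444)) = Add(-12345, -1444) = -13789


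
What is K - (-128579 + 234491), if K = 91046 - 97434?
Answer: -112300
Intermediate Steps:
K = -6388
K - (-128579 + 234491) = -6388 - (-128579 + 234491) = -6388 - 1*105912 = -6388 - 105912 = -112300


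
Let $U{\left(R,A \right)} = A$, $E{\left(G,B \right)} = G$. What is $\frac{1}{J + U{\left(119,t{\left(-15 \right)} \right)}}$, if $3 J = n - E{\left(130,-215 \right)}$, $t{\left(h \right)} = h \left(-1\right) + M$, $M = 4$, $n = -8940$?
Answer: $- \frac{3}{9013} \approx -0.00033285$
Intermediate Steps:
$t{\left(h \right)} = 4 - h$ ($t{\left(h \right)} = h \left(-1\right) + 4 = - h + 4 = 4 - h$)
$J = - \frac{9070}{3}$ ($J = \frac{-8940 - 130}{3} = \frac{1}{3} \left(-9070\right) = - \frac{9070}{3} \approx -3023.3$)
$\frac{1}{J + U{\left(119,t{\left(-15 \right)} \right)}} = \frac{1}{- \frac{9070}{3} + \left(4 - -15\right)} = \frac{1}{- \frac{9070}{3} + \left(4 + 15\right)} = \frac{1}{- \frac{9070}{3} + 19} = \frac{1}{- \frac{9013}{3}} = - \frac{3}{9013}$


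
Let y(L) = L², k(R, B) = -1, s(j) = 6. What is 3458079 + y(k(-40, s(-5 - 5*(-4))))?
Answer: 3458080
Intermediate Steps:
3458079 + y(k(-40, s(-5 - 5*(-4)))) = 3458079 + (-1)² = 3458079 + 1 = 3458080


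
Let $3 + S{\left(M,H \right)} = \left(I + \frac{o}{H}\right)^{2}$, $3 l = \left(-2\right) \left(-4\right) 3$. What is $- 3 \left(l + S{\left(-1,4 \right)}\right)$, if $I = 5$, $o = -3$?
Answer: $- \frac{1107}{16} \approx -69.188$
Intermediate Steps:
$l = 8$ ($l = \frac{\left(-2\right) \left(-4\right) 3}{3} = \frac{8 \cdot 3}{3} = \frac{1}{3} \cdot 24 = 8$)
$S{\left(M,H \right)} = -3 + \left(5 - \frac{3}{H}\right)^{2}$
$- 3 \left(l + S{\left(-1,4 \right)}\right) = - 3 \left(8 + \left(22 - \frac{30}{4} + \frac{9}{16}\right)\right) = - 3 \left(8 + \left(22 - \frac{15}{2} + 9 \cdot \frac{1}{16}\right)\right) = - 3 \left(8 + \left(22 - \frac{15}{2} + \frac{9}{16}\right)\right) = - 3 \left(8 + \frac{241}{16}\right) = \left(-3\right) \frac{369}{16} = - \frac{1107}{16}$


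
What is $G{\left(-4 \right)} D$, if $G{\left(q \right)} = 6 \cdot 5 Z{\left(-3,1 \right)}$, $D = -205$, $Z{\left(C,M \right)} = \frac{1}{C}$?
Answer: $2050$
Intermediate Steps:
$G{\left(q \right)} = -10$ ($G{\left(q \right)} = \frac{6 \cdot 5}{-3} = 30 \left(- \frac{1}{3}\right) = -10$)
$G{\left(-4 \right)} D = \left(-10\right) \left(-205\right) = 2050$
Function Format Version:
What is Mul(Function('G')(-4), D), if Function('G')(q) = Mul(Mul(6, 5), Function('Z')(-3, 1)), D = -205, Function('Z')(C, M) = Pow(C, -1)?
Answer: 2050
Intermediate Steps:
Function('G')(q) = -10 (Function('G')(q) = Mul(Mul(6, 5), Pow(-3, -1)) = Mul(30, Rational(-1, 3)) = -10)
Mul(Function('G')(-4), D) = Mul(-10, -205) = 2050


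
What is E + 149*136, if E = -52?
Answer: 20212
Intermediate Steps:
E + 149*136 = -52 + 149*136 = -52 + 20264 = 20212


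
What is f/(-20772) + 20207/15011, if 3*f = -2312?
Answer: 323481211/233856369 ≈ 1.3832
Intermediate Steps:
f = -2312/3 (f = (⅓)*(-2312) = -2312/3 ≈ -770.67)
f/(-20772) + 20207/15011 = -2312/3/(-20772) + 20207/15011 = -2312/3*(-1/20772) + 20207*(1/15011) = 578/15579 + 20207/15011 = 323481211/233856369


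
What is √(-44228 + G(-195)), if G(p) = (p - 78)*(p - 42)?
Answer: √20473 ≈ 143.08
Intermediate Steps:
G(p) = (-78 + p)*(-42 + p)
√(-44228 + G(-195)) = √(-44228 + (3276 + (-195)² - 120*(-195))) = √(-44228 + (3276 + 38025 + 23400)) = √(-44228 + 64701) = √20473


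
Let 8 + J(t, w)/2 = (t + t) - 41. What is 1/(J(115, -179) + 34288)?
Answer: 1/34650 ≈ 2.8860e-5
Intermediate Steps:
J(t, w) = -98 + 4*t (J(t, w) = -16 + 2*((t + t) - 41) = -16 + 2*(2*t - 41) = -16 + 2*(-41 + 2*t) = -16 + (-82 + 4*t) = -98 + 4*t)
1/(J(115, -179) + 34288) = 1/((-98 + 4*115) + 34288) = 1/((-98 + 460) + 34288) = 1/(362 + 34288) = 1/34650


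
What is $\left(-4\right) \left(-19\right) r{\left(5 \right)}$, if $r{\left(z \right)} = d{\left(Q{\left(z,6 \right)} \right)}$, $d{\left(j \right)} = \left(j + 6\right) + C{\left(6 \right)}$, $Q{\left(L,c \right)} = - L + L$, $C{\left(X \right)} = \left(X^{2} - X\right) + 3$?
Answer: $2964$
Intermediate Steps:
$C{\left(X \right)} = 3 + X^{2} - X$
$Q{\left(L,c \right)} = 0$
$d{\left(j \right)} = 39 + j$ ($d{\left(j \right)} = \left(j + 6\right) + \left(3 + 6^{2} - 6\right) = \left(6 + j\right) + \left(3 + 36 - 6\right) = \left(6 + j\right) + 33 = 39 + j$)
$r{\left(z \right)} = 39$ ($r{\left(z \right)} = 39 + 0 = 39$)
$\left(-4\right) \left(-19\right) r{\left(5 \right)} = \left(-4\right) \left(-19\right) 39 = 76 \cdot 39 = 2964$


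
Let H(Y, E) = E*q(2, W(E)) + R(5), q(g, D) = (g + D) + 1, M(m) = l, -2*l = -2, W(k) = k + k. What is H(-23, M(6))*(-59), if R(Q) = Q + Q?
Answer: -885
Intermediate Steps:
W(k) = 2*k
l = 1 (l = -½*(-2) = 1)
R(Q) = 2*Q
M(m) = 1
q(g, D) = 1 + D + g (q(g, D) = (D + g) + 1 = 1 + D + g)
H(Y, E) = 10 + E*(3 + 2*E) (H(Y, E) = E*(1 + 2*E + 2) + 2*5 = E*(3 + 2*E) + 10 = 10 + E*(3 + 2*E))
H(-23, M(6))*(-59) = (10 + 1*(3 + 2*1))*(-59) = (10 + 1*(3 + 2))*(-59) = (10 + 1*5)*(-59) = (10 + 5)*(-59) = 15*(-59) = -885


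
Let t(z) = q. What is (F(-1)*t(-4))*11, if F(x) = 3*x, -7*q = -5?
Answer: -165/7 ≈ -23.571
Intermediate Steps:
q = 5/7 (q = -⅐*(-5) = 5/7 ≈ 0.71429)
t(z) = 5/7
(F(-1)*t(-4))*11 = ((3*(-1))*(5/7))*11 = -3*5/7*11 = -15/7*11 = -165/7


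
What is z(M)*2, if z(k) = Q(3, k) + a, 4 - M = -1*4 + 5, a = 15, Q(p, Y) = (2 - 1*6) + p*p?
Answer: 40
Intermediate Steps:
Q(p, Y) = -4 + p**2 (Q(p, Y) = (2 - 6) + p**2 = -4 + p**2)
M = 3 (M = 4 - (-1*4 + 5) = 4 - (-4 + 5) = 4 - 1*1 = 4 - 1 = 3)
z(k) = 20 (z(k) = (-4 + 3**2) + 15 = (-4 + 9) + 15 = 5 + 15 = 20)
z(M)*2 = 20*2 = 40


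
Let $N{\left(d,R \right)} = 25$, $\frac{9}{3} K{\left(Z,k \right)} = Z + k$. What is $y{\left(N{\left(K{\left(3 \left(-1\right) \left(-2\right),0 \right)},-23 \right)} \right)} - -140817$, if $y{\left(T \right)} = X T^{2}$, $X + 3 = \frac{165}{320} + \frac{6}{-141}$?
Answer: $\frac{418826911}{3008} \approx 1.3924 \cdot 10^{5}$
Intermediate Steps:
$K{\left(Z,k \right)} = \frac{Z}{3} + \frac{k}{3}$ ($K{\left(Z,k \right)} = \frac{Z + k}{3} = \frac{Z}{3} + \frac{k}{3}$)
$X = - \frac{7601}{3008}$ ($X = -3 + \left(\frac{165}{320} + \frac{6}{-141}\right) = -3 + \left(165 \cdot \frac{1}{320} + 6 \left(- \frac{1}{141}\right)\right) = -3 + \left(\frac{33}{64} - \frac{2}{47}\right) = -3 + \frac{1423}{3008} = - \frac{7601}{3008} \approx -2.5269$)
$y{\left(T \right)} = - \frac{7601 T^{2}}{3008}$
$y{\left(N{\left(K{\left(3 \left(-1\right) \left(-2\right),0 \right)},-23 \right)} \right)} - -140817 = - \frac{7601 \cdot 25^{2}}{3008} - -140817 = \left(- \frac{7601}{3008}\right) 625 + 140817 = - \frac{4750625}{3008} + 140817 = \frac{418826911}{3008}$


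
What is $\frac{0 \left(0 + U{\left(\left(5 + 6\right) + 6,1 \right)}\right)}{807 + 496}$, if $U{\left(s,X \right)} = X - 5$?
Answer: $0$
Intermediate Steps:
$U{\left(s,X \right)} = -5 + X$
$\frac{0 \left(0 + U{\left(\left(5 + 6\right) + 6,1 \right)}\right)}{807 + 496} = \frac{0 \left(0 + \left(-5 + 1\right)\right)}{807 + 496} = \frac{0 \left(0 - 4\right)}{1303} = 0 \left(-4\right) \frac{1}{1303} = 0 \cdot \frac{1}{1303} = 0$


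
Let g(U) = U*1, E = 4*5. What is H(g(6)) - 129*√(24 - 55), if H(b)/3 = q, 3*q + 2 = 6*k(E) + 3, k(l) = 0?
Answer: 1 - 129*I*√31 ≈ 1.0 - 718.24*I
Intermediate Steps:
E = 20
g(U) = U
q = ⅓ (q = -⅔ + (6*0 + 3)/3 = -⅔ + (0 + 3)/3 = -⅔ + (⅓)*3 = -⅔ + 1 = ⅓ ≈ 0.33333)
H(b) = 1 (H(b) = 3*(⅓) = 1)
H(g(6)) - 129*√(24 - 55) = 1 - 129*√(24 - 55) = 1 - 129*I*√31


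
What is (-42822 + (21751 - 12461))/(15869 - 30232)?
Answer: 33532/14363 ≈ 2.3346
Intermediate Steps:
(-42822 + (21751 - 12461))/(15869 - 30232) = (-42822 + 9290)/(-14363) = -33532*(-1/14363) = 33532/14363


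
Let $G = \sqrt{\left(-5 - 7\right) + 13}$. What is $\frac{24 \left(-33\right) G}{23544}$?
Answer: $- \frac{11}{327} \approx -0.033639$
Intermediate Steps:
$G = 1$ ($G = \sqrt{-12 + 13} = \sqrt{1} = 1$)
$\frac{24 \left(-33\right) G}{23544} = \frac{24 \left(-33\right) 1}{23544} = \left(-792\right) 1 \cdot \frac{1}{23544} = \left(-792\right) \frac{1}{23544} = - \frac{11}{327}$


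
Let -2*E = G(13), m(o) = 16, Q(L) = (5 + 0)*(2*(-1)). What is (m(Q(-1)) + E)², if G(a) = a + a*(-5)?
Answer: 1764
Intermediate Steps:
Q(L) = -10 (Q(L) = 5*(-2) = -10)
G(a) = -4*a (G(a) = a - 5*a = -4*a)
E = 26 (E = -(-2)*13 = -½*(-52) = 26)
(m(Q(-1)) + E)² = (16 + 26)² = 42² = 1764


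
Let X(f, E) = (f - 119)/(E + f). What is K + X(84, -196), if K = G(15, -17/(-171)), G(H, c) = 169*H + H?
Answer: 40805/16 ≈ 2550.3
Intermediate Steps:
X(f, E) = (-119 + f)/(E + f)
G(H, c) = 170*H
K = 2550 (K = 170*15 = 2550)
K + X(84, -196) = 2550 + (-119 + 84)/(-196 + 84) = 2550 - 35/(-112) = 2550 - 1/112*(-35) = 2550 + 5/16 = 40805/16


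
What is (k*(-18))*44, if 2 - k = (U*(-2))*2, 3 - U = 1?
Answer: -7920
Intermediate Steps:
U = 2 (U = 3 - 1*1 = 3 - 1 = 2)
k = 10 (k = 2 - 2*(-2)*2 = 2 - (-4)*2 = 2 - 1*(-8) = 2 + 8 = 10)
(k*(-18))*44 = (10*(-18))*44 = -180*44 = -7920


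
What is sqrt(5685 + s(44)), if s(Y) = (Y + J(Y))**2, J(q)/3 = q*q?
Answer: sqrt(34251589) ≈ 5852.5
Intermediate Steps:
J(q) = 3*q**2 (J(q) = 3*(q*q) = 3*q**2)
s(Y) = (Y + 3*Y**2)**2
sqrt(5685 + s(44)) = sqrt(5685 + 44**2*(1 + 3*44)**2) = sqrt(5685 + 1936*(1 + 132)**2) = sqrt(5685 + 1936*133**2) = sqrt(5685 + 1936*17689) = sqrt(5685 + 34245904) = sqrt(34251589)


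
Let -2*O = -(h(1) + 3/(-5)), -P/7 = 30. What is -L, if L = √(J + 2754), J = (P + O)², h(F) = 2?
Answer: -√4656049/10 ≈ -215.78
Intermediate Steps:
P = -210 (P = -7*30 = -210)
O = 7/10 (O = -(-1)*(2 + 3/(-5))/2 = -(-1)*(2 + 3*(-⅕))/2 = -(-1)*(2 - ⅗)/2 = -(-1)*7/(2*5) = -½*(-7/5) = 7/10 ≈ 0.70000)
J = 4380649/100 (J = (-210 + 7/10)² = (-2093/10)² = 4380649/100 ≈ 43807.)
L = √4656049/10 (L = √(4380649/100 + 2754) = √(4656049/100) = √4656049/10 ≈ 215.78)
-L = -√4656049/10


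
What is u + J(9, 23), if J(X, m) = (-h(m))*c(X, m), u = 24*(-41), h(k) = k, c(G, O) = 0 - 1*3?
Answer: -915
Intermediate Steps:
c(G, O) = -3 (c(G, O) = 0 - 3 = -3)
u = -984
J(X, m) = 3*m (J(X, m) = -m*(-3) = 3*m)
u + J(9, 23) = -984 + 3*23 = -984 + 69 = -915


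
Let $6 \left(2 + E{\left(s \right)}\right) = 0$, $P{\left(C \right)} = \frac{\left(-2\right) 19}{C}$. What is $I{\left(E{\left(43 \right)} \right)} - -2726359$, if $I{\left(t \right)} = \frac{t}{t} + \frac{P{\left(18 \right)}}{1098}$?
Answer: $\frac{26941889501}{9882} \approx 2.7264 \cdot 10^{6}$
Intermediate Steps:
$P{\left(C \right)} = - \frac{38}{C}$
$E{\left(s \right)} = -2$ ($E{\left(s \right)} = -2 + \frac{1}{6} \cdot 0 = -2 + 0 = -2$)
$I{\left(t \right)} = \frac{9863}{9882}$ ($I{\left(t \right)} = \frac{t}{t} + \frac{\left(-38\right) \frac{1}{18}}{1098} = 1 + \left(-38\right) \frac{1}{18} \cdot \frac{1}{1098} = 1 - \frac{19}{9882} = \frac{9863}{9882}$)
$I{\left(E{\left(43 \right)} \right)} - -2726359 = \frac{9863}{9882} - -2726359 = \frac{9863}{9882} + 2726359 = \frac{26941889501}{9882}$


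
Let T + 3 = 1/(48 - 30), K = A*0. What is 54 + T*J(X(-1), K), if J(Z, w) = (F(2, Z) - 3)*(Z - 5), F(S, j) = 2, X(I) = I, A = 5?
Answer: 109/3 ≈ 36.333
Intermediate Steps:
K = 0 (K = 5*0 = 0)
J(Z, w) = 5 - Z (J(Z, w) = (2 - 3)*(Z - 5) = -(-5 + Z) = 5 - Z)
T = -53/18 (T = -3 + 1/(48 - 30) = -3 + 1/18 = -53/18 ≈ -2.9444)
54 + T*J(X(-1), K) = 54 - 53*(5 - 1*(-1))/18 = 54 - 53*(5 + 1)/18 = 54 - 53/18*6 = 54 - 53/3 = 109/3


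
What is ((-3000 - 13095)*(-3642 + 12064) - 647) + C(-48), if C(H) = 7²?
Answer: -135552688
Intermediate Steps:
C(H) = 49
((-3000 - 13095)*(-3642 + 12064) - 647) + C(-48) = ((-3000 - 13095)*(-3642 + 12064) - 647) + 49 = (-16095*8422 - 647) + 49 = (-135552090 - 647) + 49 = -135552737 + 49 = -135552688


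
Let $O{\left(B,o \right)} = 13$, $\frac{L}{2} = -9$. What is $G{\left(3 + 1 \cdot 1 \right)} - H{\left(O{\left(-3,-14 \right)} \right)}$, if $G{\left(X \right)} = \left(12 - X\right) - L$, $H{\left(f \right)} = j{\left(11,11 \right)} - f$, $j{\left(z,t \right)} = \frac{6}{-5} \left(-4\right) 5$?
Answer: $15$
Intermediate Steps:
$L = -18$ ($L = 2 \left(-9\right) = -18$)
$j{\left(z,t \right)} = 24$ ($j{\left(z,t \right)} = 6 \left(- \frac{1}{5}\right) \left(-4\right) 5 = \left(- \frac{6}{5}\right) \left(-4\right) 5 = \frac{24}{5} \cdot 5 = 24$)
$H{\left(f \right)} = 24 - f$
$G{\left(X \right)} = 30 - X$ ($G{\left(X \right)} = \left(12 - X\right) - -18 = \left(12 - X\right) + 18 = 30 - X$)
$G{\left(3 + 1 \cdot 1 \right)} - H{\left(O{\left(-3,-14 \right)} \right)} = \left(30 - \left(3 + 1 \cdot 1\right)\right) - \left(24 - 13\right) = \left(30 - \left(3 + 1\right)\right) - \left(24 - 13\right) = \left(30 - 4\right) - 11 = 26 - 11 = 15$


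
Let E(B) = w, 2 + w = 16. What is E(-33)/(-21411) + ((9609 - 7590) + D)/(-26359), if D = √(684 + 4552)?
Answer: -43597835/564372549 - 2*√1309/26359 ≈ -0.079995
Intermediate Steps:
D = 2*√1309 (D = √5236 = 2*√1309 ≈ 72.360)
w = 14 (w = -2 + 16 = 14)
E(B) = 14
E(-33)/(-21411) + ((9609 - 7590) + D)/(-26359) = 14/(-21411) + ((9609 - 7590) + 2*√1309)/(-26359) = 14*(-1/21411) + (2019 + 2*√1309)*(-1/26359) = -14/21411 + (-2019/26359 - 2*√1309/26359) = -43597835/564372549 - 2*√1309/26359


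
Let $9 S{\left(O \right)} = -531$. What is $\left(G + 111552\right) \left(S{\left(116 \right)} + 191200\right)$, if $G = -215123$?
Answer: $-19796664511$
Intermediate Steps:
$S{\left(O \right)} = -59$ ($S{\left(O \right)} = \frac{1}{9} \left(-531\right) = -59$)
$\left(G + 111552\right) \left(S{\left(116 \right)} + 191200\right) = \left(-215123 + 111552\right) \left(-59 + 191200\right) = \left(-103571\right) 191141 = -19796664511$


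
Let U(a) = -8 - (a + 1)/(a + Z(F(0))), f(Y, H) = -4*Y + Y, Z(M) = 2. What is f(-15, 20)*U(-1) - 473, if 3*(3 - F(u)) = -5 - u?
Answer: -833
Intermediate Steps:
F(u) = 14/3 + u/3 (F(u) = 3 - (-5 - u)/3 = 3 + (5/3 + u/3) = 14/3 + u/3)
f(Y, H) = -3*Y
U(a) = -8 - (1 + a)/(2 + a) (U(a) = -8 - (a + 1)/(a + 2) = -8 - (1 + a)/(2 + a))
f(-15, 20)*U(-1) - 473 = (-3*(-15))*((-17 - 9*(-1))/(2 - 1)) - 473 = 45*((-17 + 9)/1) - 473 = 45*(1*(-8)) - 473 = 45*(-8) - 473 = -360 - 473 = -833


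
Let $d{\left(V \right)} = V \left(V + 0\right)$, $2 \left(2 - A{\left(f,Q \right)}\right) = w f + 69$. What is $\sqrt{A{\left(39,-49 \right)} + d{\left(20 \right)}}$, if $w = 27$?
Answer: $i \sqrt{159} \approx 12.61 i$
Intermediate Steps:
$A{\left(f,Q \right)} = - \frac{65}{2} - \frac{27 f}{2}$ ($A{\left(f,Q \right)} = 2 - \frac{27 f + 69}{2} = 2 - \frac{69 + 27 f}{2} = 2 - \left(\frac{69}{2} + \frac{27 f}{2}\right) = - \frac{65}{2} - \frac{27 f}{2}$)
$d{\left(V \right)} = V^{2}$ ($d{\left(V \right)} = V V = V^{2}$)
$\sqrt{A{\left(39,-49 \right)} + d{\left(20 \right)}} = \sqrt{\left(- \frac{65}{2} - \frac{1053}{2}\right) + 20^{2}} = \sqrt{\left(- \frac{65}{2} - \frac{1053}{2}\right) + 400} = \sqrt{-559 + 400} = \sqrt{-159} = i \sqrt{159}$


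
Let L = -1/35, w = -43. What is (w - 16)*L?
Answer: 59/35 ≈ 1.6857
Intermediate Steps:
L = -1/35 (L = -1*1/35 = -1/35 ≈ -0.028571)
(w - 16)*L = (-43 - 16)*(-1/35) = -59*(-1/35) = 59/35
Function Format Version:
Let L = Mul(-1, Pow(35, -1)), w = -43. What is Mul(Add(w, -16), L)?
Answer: Rational(59, 35) ≈ 1.6857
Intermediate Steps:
L = Rational(-1, 35) (L = Mul(-1, Rational(1, 35)) = Rational(-1, 35) ≈ -0.028571)
Mul(Add(w, -16), L) = Mul(Add(-43, -16), Rational(-1, 35)) = Mul(-59, Rational(-1, 35)) = Rational(59, 35)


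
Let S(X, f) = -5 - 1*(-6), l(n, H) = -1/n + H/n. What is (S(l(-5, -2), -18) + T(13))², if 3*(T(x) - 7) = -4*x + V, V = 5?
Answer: 529/9 ≈ 58.778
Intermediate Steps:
S(X, f) = 1 (S(X, f) = -5 + 6 = 1)
T(x) = 26/3 - 4*x/3 (T(x) = 7 + (-4*x + 5)/3 = 7 + (5 - 4*x)/3 = 7 + (5/3 - 4*x/3) = 26/3 - 4*x/3)
(S(l(-5, -2), -18) + T(13))² = (1 + (26/3 - 4/3*13))² = (1 + (26/3 - 52/3))² = (1 - 26/3)² = (-23/3)² = 529/9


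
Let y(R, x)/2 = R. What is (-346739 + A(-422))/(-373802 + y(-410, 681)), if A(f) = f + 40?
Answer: 115707/124874 ≈ 0.92659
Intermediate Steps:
A(f) = 40 + f
y(R, x) = 2*R
(-346739 + A(-422))/(-373802 + y(-410, 681)) = (-346739 + (40 - 422))/(-373802 + 2*(-410)) = (-346739 - 382)/(-373802 - 820) = -347121/(-374622) = -347121*(-1/374622) = 115707/124874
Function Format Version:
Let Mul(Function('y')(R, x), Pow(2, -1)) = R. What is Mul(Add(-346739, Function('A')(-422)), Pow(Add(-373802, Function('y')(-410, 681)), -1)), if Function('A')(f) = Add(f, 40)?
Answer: Rational(115707, 124874) ≈ 0.92659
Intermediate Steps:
Function('A')(f) = Add(40, f)
Function('y')(R, x) = Mul(2, R)
Mul(Add(-346739, Function('A')(-422)), Pow(Add(-373802, Function('y')(-410, 681)), -1)) = Mul(Add(-346739, Add(40, -422)), Pow(Add(-373802, Mul(2, -410)), -1)) = Mul(Add(-346739, -382), Pow(Add(-373802, -820), -1)) = Mul(-347121, Pow(-374622, -1)) = Mul(-347121, Rational(-1, 374622)) = Rational(115707, 124874)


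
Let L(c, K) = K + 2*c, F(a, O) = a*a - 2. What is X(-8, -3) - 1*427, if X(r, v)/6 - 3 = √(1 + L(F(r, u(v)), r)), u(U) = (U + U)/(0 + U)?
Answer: -409 + 18*√13 ≈ -344.10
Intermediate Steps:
u(U) = 2 (u(U) = (2*U)/U = 2)
F(a, O) = -2 + a² (F(a, O) = a² - 2 = -2 + a²)
X(r, v) = 18 + 6*√(-3 + r + 2*r²) (X(r, v) = 18 + 6*√(1 + (r + 2*(-2 + r²))) = 18 + 6*√(1 + (r + (-4 + 2*r²))) = 18 + 6*√(1 + (-4 + r + 2*r²)) = 18 + 6*√(-3 + r + 2*r²))
X(-8, -3) - 1*427 = (18 + 6*√(-3 - 8 + 2*(-8)²)) - 1*427 = (18 + 6*√(-3 - 8 + 2*64)) - 427 = (18 + 6*√(-3 - 8 + 128)) - 427 = (18 + 6*√117) - 427 = (18 + 6*(3*√13)) - 427 = (18 + 18*√13) - 427 = -409 + 18*√13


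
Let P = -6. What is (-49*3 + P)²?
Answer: 23409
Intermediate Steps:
(-49*3 + P)² = (-49*3 - 6)² = (-147 - 6)² = (-153)² = 23409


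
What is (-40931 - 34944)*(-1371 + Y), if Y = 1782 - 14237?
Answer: 1049047750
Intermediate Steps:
Y = -12455
(-40931 - 34944)*(-1371 + Y) = (-40931 - 34944)*(-1371 - 12455) = -75875*(-13826) = 1049047750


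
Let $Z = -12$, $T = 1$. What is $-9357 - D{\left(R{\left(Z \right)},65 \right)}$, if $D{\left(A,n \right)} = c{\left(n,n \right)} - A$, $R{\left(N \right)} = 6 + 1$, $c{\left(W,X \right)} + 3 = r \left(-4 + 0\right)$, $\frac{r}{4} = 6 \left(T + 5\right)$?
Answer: $-8771$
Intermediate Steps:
$r = 144$ ($r = 4 \cdot 6 \left(1 + 5\right) = 4 \cdot 6 \cdot 6 = 4 \cdot 36 = 144$)
$c{\left(W,X \right)} = -579$ ($c{\left(W,X \right)} = -3 + 144 \left(-4 + 0\right) = -3 + 144 \left(-4\right) = -3 - 576 = -579$)
$R{\left(N \right)} = 7$
$D{\left(A,n \right)} = -579 - A$
$-9357 - D{\left(R{\left(Z \right)},65 \right)} = -9357 - \left(-579 - 7\right) = -9357 - -586 = -9357 + 586 = -8771$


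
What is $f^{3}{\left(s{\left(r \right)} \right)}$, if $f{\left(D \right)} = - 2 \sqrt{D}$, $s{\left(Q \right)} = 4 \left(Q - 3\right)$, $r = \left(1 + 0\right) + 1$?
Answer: $64 i \approx 64.0 i$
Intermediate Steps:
$r = 2$ ($r = 1 + 1 = 2$)
$s{\left(Q \right)} = -12 + 4 Q$ ($s{\left(Q \right)} = 4 \left(-3 + Q\right) = -12 + 4 Q$)
$f^{3}{\left(s{\left(r \right)} \right)} = \left(- 2 \sqrt{-12 + 4 \cdot 2}\right)^{3} = \left(- 2 \sqrt{-12 + 8}\right)^{3} = \left(- 2 \sqrt{-4}\right)^{3} = \left(- 2 \cdot 2 i\right)^{3} = \left(- 4 i\right)^{3} = 64 i$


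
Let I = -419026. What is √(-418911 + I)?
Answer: I*√837937 ≈ 915.39*I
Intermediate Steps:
√(-418911 + I) = √(-418911 - 419026) = √(-837937) = I*√837937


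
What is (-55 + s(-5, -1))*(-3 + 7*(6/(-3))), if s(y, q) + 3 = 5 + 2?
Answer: 867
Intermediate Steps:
s(y, q) = 4 (s(y, q) = -3 + (5 + 2) = -3 + 7 = 4)
(-55 + s(-5, -1))*(-3 + 7*(6/(-3))) = (-55 + 4)*(-3 + 7*(6/(-3))) = -51*(-3 + 7*(6*(-1/3))) = -51*(-3 + 7*(-2)) = -51*(-3 - 14) = -51*(-17) = 867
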